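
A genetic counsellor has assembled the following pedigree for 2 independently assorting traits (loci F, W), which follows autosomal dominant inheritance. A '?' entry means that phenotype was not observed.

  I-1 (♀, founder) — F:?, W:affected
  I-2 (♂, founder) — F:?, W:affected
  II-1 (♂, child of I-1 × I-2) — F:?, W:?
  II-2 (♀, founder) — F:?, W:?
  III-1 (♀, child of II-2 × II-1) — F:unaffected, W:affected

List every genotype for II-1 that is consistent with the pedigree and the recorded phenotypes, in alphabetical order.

II-1 ∈ {Ff WW, Ff Ww, Ff ww, ff WW, ff Ww, ff ww}

F/I-1 ? ·: ff|Ff|FF
F/I-2 ? ·: ff|Ff|FF
F/II-1 ? I-1×I-2: ff|Ff
F/II-2 ? ·: ff|Ff
F/III-1 un II-2×II-1: ff
⇒ F over [I-1,I-2,II-1,II-2,III-1]: 22 consistent
W/I-1 aff ·: Ww|WW
W/I-2 aff ·: Ww|WW
W/II-1 ? I-1×I-2: ww|Ww|WW
W/II-2 ? ·: ww|Ww|WW
W/III-1 aff II-2×II-1: Ww|WW
⇒ W over [I-1,I-2,II-1,II-2,III-1]: 33 consistent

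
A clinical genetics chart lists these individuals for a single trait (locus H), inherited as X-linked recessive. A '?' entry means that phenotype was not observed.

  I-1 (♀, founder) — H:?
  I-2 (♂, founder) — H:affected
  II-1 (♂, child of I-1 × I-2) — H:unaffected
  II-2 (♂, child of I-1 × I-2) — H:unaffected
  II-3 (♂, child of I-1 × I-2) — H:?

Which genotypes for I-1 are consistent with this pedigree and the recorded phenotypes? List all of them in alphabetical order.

I-1 ∈ {X^HX^H, X^HX^h}

H/I-1 ? ·: X^HX^H|X^HX^h
H/I-2 aff ·: X^hY
H/II-1 un I-1×I-2: X^HY
H/II-2 un I-1×I-2: X^HY
H/II-3 ? I-1×I-2: X^HY|X^hY
⇒ H over [I-1,I-2,II-1,II-2,II-3]: 3 consistent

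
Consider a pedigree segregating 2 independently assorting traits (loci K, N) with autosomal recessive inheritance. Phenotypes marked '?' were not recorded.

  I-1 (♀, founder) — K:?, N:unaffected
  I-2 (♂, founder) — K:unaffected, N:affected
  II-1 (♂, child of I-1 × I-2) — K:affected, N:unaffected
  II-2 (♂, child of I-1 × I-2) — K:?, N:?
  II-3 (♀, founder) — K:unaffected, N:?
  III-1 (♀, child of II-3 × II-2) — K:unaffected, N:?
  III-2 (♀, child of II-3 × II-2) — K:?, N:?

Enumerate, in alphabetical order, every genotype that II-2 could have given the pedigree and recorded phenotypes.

K/I-1 ? ·: Kk|kk
K/I-2 un ·: Kk
K/II-1 aff I-1×I-2: kk
K/II-2 ? I-1×I-2: KK|Kk|kk
K/II-3 un ·: KK|Kk
K/III-1 un II-3×II-2: KK|Kk
K/III-2 ? II-3×II-2: KK|Kk|kk
⇒ K over [I-1,I-2,II-1,II-2,II-3,III-1,III-2]: 31 consistent
N/I-1 un ·: NN|Nn
N/I-2 aff ·: nn
N/II-1 un I-1×I-2: Nn
N/II-2 ? I-1×I-2: Nn|nn
N/II-3 ? ·: NN|Nn|nn
N/III-1 ? II-3×II-2: NN|Nn|nn
N/III-2 ? II-3×II-2: NN|Nn|nn
⇒ N over [I-1,I-2,II-1,II-2,II-3,III-1,III-2]: 40 consistent

II-2 ∈ {KK Nn, KK nn, Kk Nn, Kk nn, kk Nn, kk nn}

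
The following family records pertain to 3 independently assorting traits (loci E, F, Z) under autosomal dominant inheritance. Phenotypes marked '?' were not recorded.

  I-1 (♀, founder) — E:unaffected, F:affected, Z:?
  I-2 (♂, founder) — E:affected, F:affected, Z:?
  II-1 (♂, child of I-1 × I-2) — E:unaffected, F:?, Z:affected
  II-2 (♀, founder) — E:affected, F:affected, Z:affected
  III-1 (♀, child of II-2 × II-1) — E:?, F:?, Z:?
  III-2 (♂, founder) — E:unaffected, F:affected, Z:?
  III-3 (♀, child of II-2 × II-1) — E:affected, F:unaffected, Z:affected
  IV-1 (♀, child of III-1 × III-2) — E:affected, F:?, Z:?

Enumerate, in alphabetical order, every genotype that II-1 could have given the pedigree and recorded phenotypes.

II-1 ∈ {ee Ff ZZ, ee Ff Zz, ee ff ZZ, ee ff Zz}

E/I-1 un ·: ee
E/I-2 aff ·: Ee
E/II-1 un I-1×I-2: ee
E/II-2 aff ·: Ee|EE
E/III-1 ? II-2×II-1: Ee
E/III-2 un ·: ee
E/III-3 aff II-2×II-1: Ee
E/IV-1 aff III-1×III-2: Ee
⇒ E over [I-1,I-2,II-1,II-2,III-1,III-2,III-3,IV-1]: 2 consistent
F/I-1 aff ·: Ff|FF
F/I-2 aff ·: Ff|FF
F/II-1 ? I-1×I-2: ff|Ff
F/II-2 aff ·: Ff
F/III-1 ? II-2×II-1: ff|Ff|FF
F/III-2 aff ·: Ff|FF
F/III-3 un II-2×II-1: ff
F/IV-1 ? III-1×III-2: ff|Ff|FF
⇒ F over [I-1,I-2,II-1,II-2,III-1,III-2,III-3,IV-1]: 41 consistent
Z/I-1 ? ·: zz|Zz|ZZ
Z/I-2 ? ·: zz|Zz|ZZ
Z/II-1 aff I-1×I-2: Zz|ZZ
Z/II-2 aff ·: Zz|ZZ
Z/III-1 ? II-2×II-1: zz|Zz|ZZ
Z/III-2 ? ·: zz|Zz|ZZ
Z/III-3 aff II-2×II-1: Zz|ZZ
Z/IV-1 ? III-1×III-2: zz|Zz|ZZ
⇒ Z over [I-1,I-2,II-1,II-2,III-1,III-2,III-3,IV-1]: 468 consistent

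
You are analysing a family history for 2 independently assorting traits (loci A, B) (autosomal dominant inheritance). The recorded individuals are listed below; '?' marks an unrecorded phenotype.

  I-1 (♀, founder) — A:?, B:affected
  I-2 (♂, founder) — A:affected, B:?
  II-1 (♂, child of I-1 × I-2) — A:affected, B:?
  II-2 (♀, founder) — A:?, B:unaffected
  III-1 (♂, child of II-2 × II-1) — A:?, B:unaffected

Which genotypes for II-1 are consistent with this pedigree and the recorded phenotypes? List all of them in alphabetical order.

A/I-1 ? ·: aa|Aa|AA
A/I-2 aff ·: Aa|AA
A/II-1 aff I-1×I-2: Aa|AA
A/II-2 ? ·: aa|Aa|AA
A/III-1 ? II-2×II-1: aa|Aa|AA
⇒ A over [I-1,I-2,II-1,II-2,III-1]: 51 consistent
B/I-1 aff ·: Bb|BB
B/I-2 ? ·: bb|Bb|BB
B/II-1 ? I-1×I-2: bb|Bb
B/II-2 un ·: bb
B/III-1 un II-2×II-1: bb
⇒ B over [I-1,I-2,II-1,II-2,III-1]: 7 consistent

II-1 ∈ {AA Bb, AA bb, Aa Bb, Aa bb}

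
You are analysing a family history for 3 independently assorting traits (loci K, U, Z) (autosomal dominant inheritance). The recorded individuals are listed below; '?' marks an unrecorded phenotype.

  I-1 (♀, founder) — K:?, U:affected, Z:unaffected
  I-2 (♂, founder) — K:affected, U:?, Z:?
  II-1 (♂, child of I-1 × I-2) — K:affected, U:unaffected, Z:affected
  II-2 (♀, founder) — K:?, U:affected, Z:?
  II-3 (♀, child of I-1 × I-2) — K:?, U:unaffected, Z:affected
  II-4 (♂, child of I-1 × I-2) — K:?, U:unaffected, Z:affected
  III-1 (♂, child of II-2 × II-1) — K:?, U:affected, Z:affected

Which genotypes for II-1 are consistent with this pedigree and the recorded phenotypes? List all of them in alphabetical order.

K/I-1 ? ·: kk|Kk|KK
K/I-2 aff ·: Kk|KK
K/II-1 aff I-1×I-2: Kk|KK
K/II-2 ? ·: kk|Kk|KK
K/II-3 ? I-1×I-2: kk|Kk|KK
K/II-4 ? I-1×I-2: kk|Kk|KK
K/III-1 ? II-2×II-1: kk|Kk|KK
⇒ K over [I-1,I-2,II-1,II-2,II-3,II-4,III-1]: 226 consistent
U/I-1 aff ·: Uu
U/I-2 ? ·: uu|Uu
U/II-1 un I-1×I-2: uu
U/II-2 aff ·: Uu|UU
U/II-3 un I-1×I-2: uu
U/II-4 un I-1×I-2: uu
U/III-1 aff II-2×II-1: Uu
⇒ U over [I-1,I-2,II-1,II-2,II-3,II-4,III-1]: 4 consistent
Z/I-1 un ·: zz
Z/I-2 ? ·: Zz|ZZ
Z/II-1 aff I-1×I-2: Zz
Z/II-2 ? ·: zz|Zz|ZZ
Z/II-3 aff I-1×I-2: Zz
Z/II-4 aff I-1×I-2: Zz
Z/III-1 aff II-2×II-1: Zz|ZZ
⇒ Z over [I-1,I-2,II-1,II-2,II-3,II-4,III-1]: 10 consistent

II-1 ∈ {KK uu Zz, Kk uu Zz}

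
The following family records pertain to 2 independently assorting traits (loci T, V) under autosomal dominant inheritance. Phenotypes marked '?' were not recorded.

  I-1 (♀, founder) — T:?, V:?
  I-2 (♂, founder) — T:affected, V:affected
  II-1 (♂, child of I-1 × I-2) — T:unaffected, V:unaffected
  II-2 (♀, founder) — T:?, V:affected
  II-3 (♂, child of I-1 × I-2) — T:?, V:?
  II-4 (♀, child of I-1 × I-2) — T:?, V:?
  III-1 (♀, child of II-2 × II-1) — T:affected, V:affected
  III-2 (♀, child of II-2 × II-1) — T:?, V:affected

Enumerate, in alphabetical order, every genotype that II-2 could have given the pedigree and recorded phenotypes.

T/I-1 ? ·: tt|Tt
T/I-2 aff ·: Tt
T/II-1 un I-1×I-2: tt
T/II-2 ? ·: Tt|TT
T/II-3 ? I-1×I-2: tt|Tt|TT
T/II-4 ? I-1×I-2: tt|Tt|TT
T/III-1 aff II-2×II-1: Tt
T/III-2 ? II-2×II-1: tt|Tt
⇒ T over [I-1,I-2,II-1,II-2,II-3,II-4,III-1,III-2]: 39 consistent
V/I-1 ? ·: vv|Vv
V/I-2 aff ·: Vv
V/II-1 un I-1×I-2: vv
V/II-2 aff ·: Vv|VV
V/II-3 ? I-1×I-2: vv|Vv|VV
V/II-4 ? I-1×I-2: vv|Vv|VV
V/III-1 aff II-2×II-1: Vv
V/III-2 aff II-2×II-1: Vv
⇒ V over [I-1,I-2,II-1,II-2,II-3,II-4,III-1,III-2]: 26 consistent

II-2 ∈ {TT VV, TT Vv, Tt VV, Tt Vv}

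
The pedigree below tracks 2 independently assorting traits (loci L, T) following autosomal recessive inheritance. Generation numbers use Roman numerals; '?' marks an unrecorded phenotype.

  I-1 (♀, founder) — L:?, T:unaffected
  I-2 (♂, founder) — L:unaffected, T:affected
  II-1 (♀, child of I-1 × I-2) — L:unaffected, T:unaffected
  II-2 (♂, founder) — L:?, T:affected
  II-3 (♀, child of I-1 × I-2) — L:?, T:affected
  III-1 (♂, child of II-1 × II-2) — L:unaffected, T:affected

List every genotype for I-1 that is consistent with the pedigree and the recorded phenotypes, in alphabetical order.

I-1 ∈ {LL Tt, Ll Tt, ll Tt}

L/I-1 ? ·: LL|Ll|ll
L/I-2 un ·: LL|Ll
L/II-1 un I-1×I-2: LL|Ll
L/II-2 ? ·: LL|Ll|ll
L/II-3 ? I-1×I-2: LL|Ll|ll
L/III-1 un II-1×II-2: LL|Ll
⇒ L over [I-1,I-2,II-1,II-2,II-3,III-1]: 82 consistent
T/I-1 un ·: Tt
T/I-2 aff ·: tt
T/II-1 un I-1×I-2: Tt
T/II-2 aff ·: tt
T/II-3 aff I-1×I-2: tt
T/III-1 aff II-1×II-2: tt
⇒ T over [I-1,I-2,II-1,II-2,II-3,III-1]: 1 consistent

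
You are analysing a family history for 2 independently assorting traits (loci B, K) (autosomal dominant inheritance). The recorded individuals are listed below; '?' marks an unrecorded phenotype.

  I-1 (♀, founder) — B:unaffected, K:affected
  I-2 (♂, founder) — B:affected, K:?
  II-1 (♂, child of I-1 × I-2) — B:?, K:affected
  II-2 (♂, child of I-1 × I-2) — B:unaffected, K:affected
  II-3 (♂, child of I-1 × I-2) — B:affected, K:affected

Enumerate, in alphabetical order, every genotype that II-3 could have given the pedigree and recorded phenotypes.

II-3 ∈ {Bb KK, Bb Kk}

B/I-1 un ·: bb
B/I-2 aff ·: Bb
B/II-1 ? I-1×I-2: bb|Bb
B/II-2 un I-1×I-2: bb
B/II-3 aff I-1×I-2: Bb
⇒ B over [I-1,I-2,II-1,II-2,II-3]: 2 consistent
K/I-1 aff ·: Kk|KK
K/I-2 ? ·: kk|Kk|KK
K/II-1 aff I-1×I-2: Kk|KK
K/II-2 aff I-1×I-2: Kk|KK
K/II-3 aff I-1×I-2: Kk|KK
⇒ K over [I-1,I-2,II-1,II-2,II-3]: 27 consistent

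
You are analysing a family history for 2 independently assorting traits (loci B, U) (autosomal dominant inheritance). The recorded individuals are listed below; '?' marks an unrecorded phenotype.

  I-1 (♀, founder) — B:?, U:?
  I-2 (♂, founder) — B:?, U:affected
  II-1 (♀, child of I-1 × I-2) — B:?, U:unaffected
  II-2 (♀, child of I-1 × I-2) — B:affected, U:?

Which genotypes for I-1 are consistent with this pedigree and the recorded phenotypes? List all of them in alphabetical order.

B/I-1 ? ·: bb|Bb|BB
B/I-2 ? ·: bb|Bb|BB
B/II-1 ? I-1×I-2: bb|Bb|BB
B/II-2 aff I-1×I-2: Bb|BB
⇒ B over [I-1,I-2,II-1,II-2]: 21 consistent
U/I-1 ? ·: uu|Uu
U/I-2 aff ·: Uu
U/II-1 un I-1×I-2: uu
U/II-2 ? I-1×I-2: uu|Uu|UU
⇒ U over [I-1,I-2,II-1,II-2]: 5 consistent

I-1 ∈ {BB Uu, BB uu, Bb Uu, Bb uu, bb Uu, bb uu}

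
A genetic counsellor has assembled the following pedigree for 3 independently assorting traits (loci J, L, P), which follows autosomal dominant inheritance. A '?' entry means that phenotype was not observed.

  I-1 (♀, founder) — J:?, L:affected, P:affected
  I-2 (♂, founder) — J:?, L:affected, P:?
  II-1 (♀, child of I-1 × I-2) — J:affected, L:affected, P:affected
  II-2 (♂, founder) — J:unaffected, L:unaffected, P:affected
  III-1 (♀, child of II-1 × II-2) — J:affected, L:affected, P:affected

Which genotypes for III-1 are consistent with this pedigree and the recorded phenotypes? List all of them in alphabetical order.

III-1 ∈ {Jj Ll PP, Jj Ll Pp}

J/I-1 ? ·: jj|Jj|JJ
J/I-2 ? ·: jj|Jj|JJ
J/II-1 aff I-1×I-2: Jj|JJ
J/II-2 un ·: jj
J/III-1 aff II-1×II-2: Jj
⇒ J over [I-1,I-2,II-1,II-2,III-1]: 11 consistent
L/I-1 aff ·: Ll|LL
L/I-2 aff ·: Ll|LL
L/II-1 aff I-1×I-2: Ll|LL
L/II-2 un ·: ll
L/III-1 aff II-1×II-2: Ll
⇒ L over [I-1,I-2,II-1,II-2,III-1]: 7 consistent
P/I-1 aff ·: Pp|PP
P/I-2 ? ·: pp|Pp|PP
P/II-1 aff I-1×I-2: Pp|PP
P/II-2 aff ·: Pp|PP
P/III-1 aff II-1×II-2: Pp|PP
⇒ P over [I-1,I-2,II-1,II-2,III-1]: 32 consistent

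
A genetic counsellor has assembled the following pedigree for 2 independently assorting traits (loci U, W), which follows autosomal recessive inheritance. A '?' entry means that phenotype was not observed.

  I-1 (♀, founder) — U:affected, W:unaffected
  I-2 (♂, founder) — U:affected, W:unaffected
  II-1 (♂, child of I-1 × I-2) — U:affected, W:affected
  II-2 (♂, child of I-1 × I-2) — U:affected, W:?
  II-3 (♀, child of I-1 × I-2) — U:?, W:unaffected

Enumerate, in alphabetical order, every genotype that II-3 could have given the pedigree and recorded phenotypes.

U/I-1 aff ·: uu
U/I-2 aff ·: uu
U/II-1 aff I-1×I-2: uu
U/II-2 aff I-1×I-2: uu
U/II-3 ? I-1×I-2: uu
⇒ U over [I-1,I-2,II-1,II-2,II-3]: 1 consistent
W/I-1 un ·: Ww
W/I-2 un ·: Ww
W/II-1 aff I-1×I-2: ww
W/II-2 ? I-1×I-2: WW|Ww|ww
W/II-3 un I-1×I-2: WW|Ww
⇒ W over [I-1,I-2,II-1,II-2,II-3]: 6 consistent

II-3 ∈ {uu WW, uu Ww}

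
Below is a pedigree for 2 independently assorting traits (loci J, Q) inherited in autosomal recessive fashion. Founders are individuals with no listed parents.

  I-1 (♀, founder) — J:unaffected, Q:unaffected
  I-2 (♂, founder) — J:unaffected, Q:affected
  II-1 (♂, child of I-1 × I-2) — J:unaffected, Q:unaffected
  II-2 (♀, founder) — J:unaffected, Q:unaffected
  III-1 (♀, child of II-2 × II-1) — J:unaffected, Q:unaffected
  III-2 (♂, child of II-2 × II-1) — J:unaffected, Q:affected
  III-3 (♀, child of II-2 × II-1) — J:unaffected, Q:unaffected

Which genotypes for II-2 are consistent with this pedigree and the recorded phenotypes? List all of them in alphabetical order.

J/I-1 un ·: JJ|Jj
J/I-2 un ·: JJ|Jj
J/II-1 un I-1×I-2: JJ|Jj
J/II-2 un ·: JJ|Jj
J/III-1 un II-2×II-1: JJ|Jj
J/III-2 un II-2×II-1: JJ|Jj
J/III-3 un II-2×II-1: JJ|Jj
⇒ J over [I-1,I-2,II-1,II-2,III-1,III-2,III-3]: 84 consistent
Q/I-1 un ·: QQ|Qq
Q/I-2 aff ·: qq
Q/II-1 un I-1×I-2: Qq
Q/II-2 un ·: Qq
Q/III-1 un II-2×II-1: QQ|Qq
Q/III-2 aff II-2×II-1: qq
Q/III-3 un II-2×II-1: QQ|Qq
⇒ Q over [I-1,I-2,II-1,II-2,III-1,III-2,III-3]: 8 consistent

II-2 ∈ {JJ Qq, Jj Qq}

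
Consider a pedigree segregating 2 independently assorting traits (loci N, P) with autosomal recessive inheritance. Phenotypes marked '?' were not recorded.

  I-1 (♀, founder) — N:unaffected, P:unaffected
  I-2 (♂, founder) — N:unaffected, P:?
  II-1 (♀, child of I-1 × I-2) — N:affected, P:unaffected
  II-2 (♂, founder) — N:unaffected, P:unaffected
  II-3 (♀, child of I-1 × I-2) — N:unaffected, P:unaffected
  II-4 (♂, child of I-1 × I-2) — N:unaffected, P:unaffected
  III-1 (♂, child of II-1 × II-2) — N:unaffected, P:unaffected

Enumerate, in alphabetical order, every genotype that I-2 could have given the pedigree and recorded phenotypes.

I-2 ∈ {Nn PP, Nn Pp, Nn pp}

N/I-1 un ·: Nn
N/I-2 un ·: Nn
N/II-1 aff I-1×I-2: nn
N/II-2 un ·: NN|Nn
N/II-3 un I-1×I-2: NN|Nn
N/II-4 un I-1×I-2: NN|Nn
N/III-1 un II-1×II-2: Nn
⇒ N over [I-1,I-2,II-1,II-2,II-3,II-4,III-1]: 8 consistent
P/I-1 un ·: PP|Pp
P/I-2 ? ·: PP|Pp|pp
P/II-1 un I-1×I-2: PP|Pp
P/II-2 un ·: PP|Pp
P/II-3 un I-1×I-2: PP|Pp
P/II-4 un I-1×I-2: PP|Pp
P/III-1 un II-1×II-2: PP|Pp
⇒ P over [I-1,I-2,II-1,II-2,II-3,II-4,III-1]: 95 consistent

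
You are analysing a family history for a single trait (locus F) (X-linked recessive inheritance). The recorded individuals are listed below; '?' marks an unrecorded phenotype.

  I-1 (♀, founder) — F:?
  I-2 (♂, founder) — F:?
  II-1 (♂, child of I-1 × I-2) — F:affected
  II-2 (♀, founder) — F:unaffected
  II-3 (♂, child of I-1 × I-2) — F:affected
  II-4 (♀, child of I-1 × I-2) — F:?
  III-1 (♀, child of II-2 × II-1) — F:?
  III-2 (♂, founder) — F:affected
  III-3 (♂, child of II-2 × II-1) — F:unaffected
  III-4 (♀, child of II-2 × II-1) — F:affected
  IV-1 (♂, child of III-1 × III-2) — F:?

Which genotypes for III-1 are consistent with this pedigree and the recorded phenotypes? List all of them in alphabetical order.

F/I-1 ? ·: X^FX^f|X^fX^f
F/I-2 ? ·: X^FY|X^fY
F/II-1 aff I-1×I-2: X^fY
F/II-2 un ·: X^FX^f
F/II-3 aff I-1×I-2: X^fY
F/II-4 ? I-1×I-2: X^FX^F|X^FX^f|X^fX^f
F/III-1 ? II-2×II-1: X^FX^f|X^fX^f
F/III-2 aff ·: X^fY
F/III-3 un II-2×II-1: X^FY
F/III-4 aff II-2×II-1: X^fX^f
F/IV-1 ? III-1×III-2: X^FY|X^fY
⇒ F over [I-1,I-2,II-1,II-2,II-3,II-4,III-1,III-2,III-3,III-4,IV-1]: 18 consistent

III-1 ∈ {X^FX^f, X^fX^f}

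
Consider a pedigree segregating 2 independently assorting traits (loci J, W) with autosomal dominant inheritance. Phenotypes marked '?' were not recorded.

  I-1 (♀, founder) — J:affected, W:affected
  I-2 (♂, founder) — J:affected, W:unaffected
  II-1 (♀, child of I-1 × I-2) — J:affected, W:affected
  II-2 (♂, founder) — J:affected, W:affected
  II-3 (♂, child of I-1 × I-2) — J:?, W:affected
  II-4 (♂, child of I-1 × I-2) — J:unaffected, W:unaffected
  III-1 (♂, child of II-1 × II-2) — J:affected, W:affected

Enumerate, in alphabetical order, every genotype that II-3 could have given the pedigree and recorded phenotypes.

J/I-1 aff ·: Jj
J/I-2 aff ·: Jj
J/II-1 aff I-1×I-2: Jj|JJ
J/II-2 aff ·: Jj|JJ
J/II-3 ? I-1×I-2: jj|Jj|JJ
J/II-4 un I-1×I-2: jj
J/III-1 aff II-1×II-2: Jj|JJ
⇒ J over [I-1,I-2,II-1,II-2,II-3,II-4,III-1]: 21 consistent
W/I-1 aff ·: Ww
W/I-2 un ·: ww
W/II-1 aff I-1×I-2: Ww
W/II-2 aff ·: Ww|WW
W/II-3 aff I-1×I-2: Ww
W/II-4 un I-1×I-2: ww
W/III-1 aff II-1×II-2: Ww|WW
⇒ W over [I-1,I-2,II-1,II-2,II-3,II-4,III-1]: 4 consistent

II-3 ∈ {JJ Ww, Jj Ww, jj Ww}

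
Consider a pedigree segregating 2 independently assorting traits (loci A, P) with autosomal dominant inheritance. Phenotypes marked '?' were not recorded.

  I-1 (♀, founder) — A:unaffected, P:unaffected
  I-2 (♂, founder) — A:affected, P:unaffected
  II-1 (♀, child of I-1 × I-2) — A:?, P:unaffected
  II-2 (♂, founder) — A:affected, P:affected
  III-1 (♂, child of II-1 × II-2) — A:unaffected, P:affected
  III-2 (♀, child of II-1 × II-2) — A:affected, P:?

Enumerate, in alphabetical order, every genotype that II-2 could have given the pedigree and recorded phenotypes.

A/I-1 un ·: aa
A/I-2 aff ·: Aa|AA
A/II-1 ? I-1×I-2: aa|Aa
A/II-2 aff ·: Aa
A/III-1 un II-1×II-2: aa
A/III-2 aff II-1×II-2: Aa|AA
⇒ A over [I-1,I-2,II-1,II-2,III-1,III-2]: 5 consistent
P/I-1 un ·: pp
P/I-2 un ·: pp
P/II-1 un I-1×I-2: pp
P/II-2 aff ·: Pp|PP
P/III-1 aff II-1×II-2: Pp
P/III-2 ? II-1×II-2: pp|Pp
⇒ P over [I-1,I-2,II-1,II-2,III-1,III-2]: 3 consistent

II-2 ∈ {Aa PP, Aa Pp}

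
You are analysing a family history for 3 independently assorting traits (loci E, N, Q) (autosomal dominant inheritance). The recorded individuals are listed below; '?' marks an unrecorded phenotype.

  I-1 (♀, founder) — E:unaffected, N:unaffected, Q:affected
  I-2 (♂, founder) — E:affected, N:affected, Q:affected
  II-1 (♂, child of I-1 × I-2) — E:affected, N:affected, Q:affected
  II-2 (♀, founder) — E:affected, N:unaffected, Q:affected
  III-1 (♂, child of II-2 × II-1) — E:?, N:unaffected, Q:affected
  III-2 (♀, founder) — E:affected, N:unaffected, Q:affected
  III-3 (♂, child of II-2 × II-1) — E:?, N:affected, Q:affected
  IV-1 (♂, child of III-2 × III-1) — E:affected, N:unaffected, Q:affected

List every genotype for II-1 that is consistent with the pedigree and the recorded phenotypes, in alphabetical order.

E/I-1 un ·: ee
E/I-2 aff ·: Ee|EE
E/II-1 aff I-1×I-2: Ee
E/II-2 aff ·: Ee|EE
E/III-1 ? II-2×II-1: ee|Ee|EE
E/III-2 aff ·: Ee|EE
E/III-3 ? II-2×II-1: ee|Ee|EE
E/IV-1 aff III-2×III-1: Ee|EE
⇒ E over [I-1,I-2,II-1,II-2,III-1,III-2,III-3,IV-1]: 82 consistent
N/I-1 un ·: nn
N/I-2 aff ·: Nn|NN
N/II-1 aff I-1×I-2: Nn
N/II-2 un ·: nn
N/III-1 un II-2×II-1: nn
N/III-2 un ·: nn
N/III-3 aff II-2×II-1: Nn
N/IV-1 un III-2×III-1: nn
⇒ N over [I-1,I-2,II-1,II-2,III-1,III-2,III-3,IV-1]: 2 consistent
Q/I-1 aff ·: Qq|QQ
Q/I-2 aff ·: Qq|QQ
Q/II-1 aff I-1×I-2: Qq|QQ
Q/II-2 aff ·: Qq|QQ
Q/III-1 aff II-2×II-1: Qq|QQ
Q/III-2 aff ·: Qq|QQ
Q/III-3 aff II-2×II-1: Qq|QQ
Q/IV-1 aff III-2×III-1: Qq|QQ
⇒ Q over [I-1,I-2,II-1,II-2,III-1,III-2,III-3,IV-1]: 152 consistent

II-1 ∈ {Ee Nn QQ, Ee Nn Qq}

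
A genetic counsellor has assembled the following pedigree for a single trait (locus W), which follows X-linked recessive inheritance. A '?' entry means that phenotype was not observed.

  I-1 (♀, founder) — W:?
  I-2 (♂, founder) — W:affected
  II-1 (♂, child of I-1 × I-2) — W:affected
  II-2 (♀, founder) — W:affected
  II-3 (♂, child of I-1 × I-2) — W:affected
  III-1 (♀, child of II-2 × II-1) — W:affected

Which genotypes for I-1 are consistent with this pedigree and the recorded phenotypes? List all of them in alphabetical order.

W/I-1 ? ·: X^WX^w|X^wX^w
W/I-2 aff ·: X^wY
W/II-1 aff I-1×I-2: X^wY
W/II-2 aff ·: X^wX^w
W/II-3 aff I-1×I-2: X^wY
W/III-1 aff II-2×II-1: X^wX^w
⇒ W over [I-1,I-2,II-1,II-2,II-3,III-1]: 2 consistent

I-1 ∈ {X^WX^w, X^wX^w}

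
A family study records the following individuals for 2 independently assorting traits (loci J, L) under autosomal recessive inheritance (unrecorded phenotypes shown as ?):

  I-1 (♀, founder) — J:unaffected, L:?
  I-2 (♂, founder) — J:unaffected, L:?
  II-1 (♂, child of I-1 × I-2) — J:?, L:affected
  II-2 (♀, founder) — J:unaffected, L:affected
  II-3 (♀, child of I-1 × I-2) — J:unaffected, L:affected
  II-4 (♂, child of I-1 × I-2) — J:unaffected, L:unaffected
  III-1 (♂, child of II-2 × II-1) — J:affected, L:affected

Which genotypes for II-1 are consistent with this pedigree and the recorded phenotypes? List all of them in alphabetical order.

II-1 ∈ {Jj ll, jj ll}

J/I-1 un ·: JJ|Jj
J/I-2 un ·: JJ|Jj
J/II-1 ? I-1×I-2: Jj|jj
J/II-2 un ·: Jj
J/II-3 un I-1×I-2: JJ|Jj
J/II-4 un I-1×I-2: JJ|Jj
J/III-1 aff II-2×II-1: jj
⇒ J over [I-1,I-2,II-1,II-2,II-3,II-4,III-1]: 16 consistent
L/I-1 ? ·: Ll|ll
L/I-2 ? ·: Ll|ll
L/II-1 aff I-1×I-2: ll
L/II-2 aff ·: ll
L/II-3 aff I-1×I-2: ll
L/II-4 un I-1×I-2: LL|Ll
L/III-1 aff II-2×II-1: ll
⇒ L over [I-1,I-2,II-1,II-2,II-3,II-4,III-1]: 4 consistent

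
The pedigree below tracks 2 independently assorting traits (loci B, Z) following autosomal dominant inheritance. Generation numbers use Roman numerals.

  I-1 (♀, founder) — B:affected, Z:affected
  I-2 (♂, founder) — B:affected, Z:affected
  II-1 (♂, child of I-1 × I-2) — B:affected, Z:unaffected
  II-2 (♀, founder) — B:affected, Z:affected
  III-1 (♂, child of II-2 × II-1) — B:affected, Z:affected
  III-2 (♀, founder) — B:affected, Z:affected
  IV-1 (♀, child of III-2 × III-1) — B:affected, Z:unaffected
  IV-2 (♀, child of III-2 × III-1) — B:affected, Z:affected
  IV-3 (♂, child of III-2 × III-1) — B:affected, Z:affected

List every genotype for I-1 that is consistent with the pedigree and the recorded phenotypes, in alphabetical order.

B/I-1 aff ·: Bb|BB
B/I-2 aff ·: Bb|BB
B/II-1 aff I-1×I-2: Bb|BB
B/II-2 aff ·: Bb|BB
B/III-1 aff II-2×II-1: Bb|BB
B/III-2 aff ·: Bb|BB
B/IV-1 aff III-2×III-1: Bb|BB
B/IV-2 aff III-2×III-1: Bb|BB
B/IV-3 aff III-2×III-1: Bb|BB
⇒ B over [I-1,I-2,II-1,II-2,III-1,III-2,IV-1,IV-2,IV-3]: 286 consistent
Z/I-1 aff ·: Zz
Z/I-2 aff ·: Zz
Z/II-1 un I-1×I-2: zz
Z/II-2 aff ·: Zz|ZZ
Z/III-1 aff II-2×II-1: Zz
Z/III-2 aff ·: Zz
Z/IV-1 un III-2×III-1: zz
Z/IV-2 aff III-2×III-1: Zz|ZZ
Z/IV-3 aff III-2×III-1: Zz|ZZ
⇒ Z over [I-1,I-2,II-1,II-2,III-1,III-2,IV-1,IV-2,IV-3]: 8 consistent

I-1 ∈ {BB Zz, Bb Zz}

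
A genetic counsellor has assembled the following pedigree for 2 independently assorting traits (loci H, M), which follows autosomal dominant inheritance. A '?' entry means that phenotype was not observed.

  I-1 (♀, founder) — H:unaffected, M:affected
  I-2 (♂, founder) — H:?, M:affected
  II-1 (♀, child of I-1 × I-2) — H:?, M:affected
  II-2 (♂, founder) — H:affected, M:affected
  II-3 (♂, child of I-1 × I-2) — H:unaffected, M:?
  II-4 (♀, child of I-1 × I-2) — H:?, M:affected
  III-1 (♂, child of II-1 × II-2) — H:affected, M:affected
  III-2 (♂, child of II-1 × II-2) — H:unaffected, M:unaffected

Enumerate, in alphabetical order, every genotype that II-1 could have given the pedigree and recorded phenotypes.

II-1 ∈ {Hh Mm, hh Mm}

H/I-1 un ·: hh
H/I-2 ? ·: hh|Hh
H/II-1 ? I-1×I-2: hh|Hh
H/II-2 aff ·: Hh
H/II-3 un I-1×I-2: hh
H/II-4 ? I-1×I-2: hh|Hh
H/III-1 aff II-1×II-2: Hh|HH
H/III-2 un II-1×II-2: hh
⇒ H over [I-1,I-2,II-1,II-2,II-3,II-4,III-1,III-2]: 7 consistent
M/I-1 aff ·: Mm|MM
M/I-2 aff ·: Mm|MM
M/II-1 aff I-1×I-2: Mm
M/II-2 aff ·: Mm
M/II-3 ? I-1×I-2: mm|Mm|MM
M/II-4 aff I-1×I-2: Mm|MM
M/III-1 aff II-1×II-2: Mm|MM
M/III-2 un II-1×II-2: mm
⇒ M over [I-1,I-2,II-1,II-2,II-3,II-4,III-1,III-2]: 28 consistent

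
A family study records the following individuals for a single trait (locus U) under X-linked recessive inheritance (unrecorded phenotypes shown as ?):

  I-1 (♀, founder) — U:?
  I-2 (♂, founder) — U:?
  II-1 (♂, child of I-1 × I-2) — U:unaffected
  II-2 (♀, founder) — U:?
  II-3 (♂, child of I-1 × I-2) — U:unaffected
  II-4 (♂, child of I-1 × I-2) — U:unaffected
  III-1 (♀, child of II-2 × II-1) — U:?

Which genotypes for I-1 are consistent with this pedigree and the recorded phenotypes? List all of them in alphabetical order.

U/I-1 ? ·: X^UX^U|X^UX^u
U/I-2 ? ·: X^UY|X^uY
U/II-1 un I-1×I-2: X^UY
U/II-2 ? ·: X^UX^U|X^UX^u|X^uX^u
U/II-3 un I-1×I-2: X^UY
U/II-4 un I-1×I-2: X^UY
U/III-1 ? II-2×II-1: X^UX^U|X^UX^u
⇒ U over [I-1,I-2,II-1,II-2,II-3,II-4,III-1]: 16 consistent

I-1 ∈ {X^UX^U, X^UX^u}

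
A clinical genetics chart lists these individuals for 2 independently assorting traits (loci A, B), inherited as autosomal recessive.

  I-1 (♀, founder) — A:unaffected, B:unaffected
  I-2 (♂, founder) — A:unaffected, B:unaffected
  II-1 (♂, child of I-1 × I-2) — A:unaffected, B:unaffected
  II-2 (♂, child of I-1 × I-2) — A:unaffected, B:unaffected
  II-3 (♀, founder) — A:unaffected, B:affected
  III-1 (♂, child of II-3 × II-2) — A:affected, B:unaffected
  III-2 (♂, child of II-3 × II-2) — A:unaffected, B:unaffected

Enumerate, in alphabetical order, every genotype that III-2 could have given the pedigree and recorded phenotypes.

III-2 ∈ {AA Bb, Aa Bb}

A/I-1 un ·: AA|Aa
A/I-2 un ·: AA|Aa
A/II-1 un I-1×I-2: AA|Aa
A/II-2 un I-1×I-2: Aa
A/II-3 un ·: Aa
A/III-1 aff II-3×II-2: aa
A/III-2 un II-3×II-2: AA|Aa
⇒ A over [I-1,I-2,II-1,II-2,II-3,III-1,III-2]: 12 consistent
B/I-1 un ·: BB|Bb
B/I-2 un ·: BB|Bb
B/II-1 un I-1×I-2: BB|Bb
B/II-2 un I-1×I-2: BB|Bb
B/II-3 aff ·: bb
B/III-1 un II-3×II-2: Bb
B/III-2 un II-3×II-2: Bb
⇒ B over [I-1,I-2,II-1,II-2,II-3,III-1,III-2]: 13 consistent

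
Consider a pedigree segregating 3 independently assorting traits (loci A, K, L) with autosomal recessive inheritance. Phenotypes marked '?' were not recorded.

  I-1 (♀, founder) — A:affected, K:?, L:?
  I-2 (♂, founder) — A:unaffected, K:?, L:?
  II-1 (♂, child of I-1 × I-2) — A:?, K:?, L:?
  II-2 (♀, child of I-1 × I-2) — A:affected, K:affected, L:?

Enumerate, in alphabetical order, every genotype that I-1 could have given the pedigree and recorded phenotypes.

A/I-1 aff ·: aa
A/I-2 un ·: Aa
A/II-1 ? I-1×I-2: Aa|aa
A/II-2 aff I-1×I-2: aa
⇒ A over [I-1,I-2,II-1,II-2]: 2 consistent
K/I-1 ? ·: Kk|kk
K/I-2 ? ·: Kk|kk
K/II-1 ? I-1×I-2: KK|Kk|kk
K/II-2 aff I-1×I-2: kk
⇒ K over [I-1,I-2,II-1,II-2]: 8 consistent
L/I-1 ? ·: LL|Ll|ll
L/I-2 ? ·: LL|Ll|ll
L/II-1 ? I-1×I-2: LL|Ll|ll
L/II-2 ? I-1×I-2: LL|Ll|ll
⇒ L over [I-1,I-2,II-1,II-2]: 29 consistent

I-1 ∈ {aa Kk LL, aa Kk Ll, aa Kk ll, aa kk LL, aa kk Ll, aa kk ll}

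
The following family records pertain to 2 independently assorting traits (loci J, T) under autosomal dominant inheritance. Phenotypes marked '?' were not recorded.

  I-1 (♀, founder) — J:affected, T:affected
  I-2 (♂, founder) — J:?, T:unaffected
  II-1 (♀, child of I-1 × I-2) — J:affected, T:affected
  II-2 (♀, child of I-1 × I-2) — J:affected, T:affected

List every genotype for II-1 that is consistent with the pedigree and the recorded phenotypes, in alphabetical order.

II-1 ∈ {JJ Tt, Jj Tt}

J/I-1 aff ·: Jj|JJ
J/I-2 ? ·: jj|Jj|JJ
J/II-1 aff I-1×I-2: Jj|JJ
J/II-2 aff I-1×I-2: Jj|JJ
⇒ J over [I-1,I-2,II-1,II-2]: 15 consistent
T/I-1 aff ·: Tt|TT
T/I-2 un ·: tt
T/II-1 aff I-1×I-2: Tt
T/II-2 aff I-1×I-2: Tt
⇒ T over [I-1,I-2,II-1,II-2]: 2 consistent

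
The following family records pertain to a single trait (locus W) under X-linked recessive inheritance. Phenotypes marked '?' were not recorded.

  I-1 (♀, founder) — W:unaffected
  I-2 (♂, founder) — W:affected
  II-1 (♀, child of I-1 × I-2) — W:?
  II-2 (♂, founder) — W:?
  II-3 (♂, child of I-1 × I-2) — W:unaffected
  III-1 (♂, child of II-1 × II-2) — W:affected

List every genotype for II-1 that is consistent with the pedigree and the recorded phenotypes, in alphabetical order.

II-1 ∈ {X^WX^w, X^wX^w}

W/I-1 un ·: X^WX^W|X^WX^w
W/I-2 aff ·: X^wY
W/II-1 ? I-1×I-2: X^WX^w|X^wX^w
W/II-2 ? ·: X^WY|X^wY
W/II-3 un I-1×I-2: X^WY
W/III-1 aff II-1×II-2: X^wY
⇒ W over [I-1,I-2,II-1,II-2,II-3,III-1]: 6 consistent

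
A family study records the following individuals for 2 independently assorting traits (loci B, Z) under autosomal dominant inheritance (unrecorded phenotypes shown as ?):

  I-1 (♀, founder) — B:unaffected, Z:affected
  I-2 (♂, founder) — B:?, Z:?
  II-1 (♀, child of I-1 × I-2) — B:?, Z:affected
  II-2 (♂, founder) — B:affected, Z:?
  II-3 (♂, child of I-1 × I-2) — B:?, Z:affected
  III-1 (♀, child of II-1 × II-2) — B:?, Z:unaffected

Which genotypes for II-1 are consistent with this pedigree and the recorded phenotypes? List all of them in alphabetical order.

II-1 ∈ {Bb Zz, bb Zz}

B/I-1 un ·: bb
B/I-2 ? ·: bb|Bb|BB
B/II-1 ? I-1×I-2: bb|Bb
B/II-2 aff ·: Bb|BB
B/II-3 ? I-1×I-2: bb|Bb
B/III-1 ? II-1×II-2: bb|Bb|BB
⇒ B over [I-1,I-2,II-1,II-2,II-3,III-1]: 24 consistent
Z/I-1 aff ·: Zz|ZZ
Z/I-2 ? ·: zz|Zz|ZZ
Z/II-1 aff I-1×I-2: Zz
Z/II-2 ? ·: zz|Zz
Z/II-3 aff I-1×I-2: Zz|ZZ
Z/III-1 un II-1×II-2: zz
⇒ Z over [I-1,I-2,II-1,II-2,II-3,III-1]: 16 consistent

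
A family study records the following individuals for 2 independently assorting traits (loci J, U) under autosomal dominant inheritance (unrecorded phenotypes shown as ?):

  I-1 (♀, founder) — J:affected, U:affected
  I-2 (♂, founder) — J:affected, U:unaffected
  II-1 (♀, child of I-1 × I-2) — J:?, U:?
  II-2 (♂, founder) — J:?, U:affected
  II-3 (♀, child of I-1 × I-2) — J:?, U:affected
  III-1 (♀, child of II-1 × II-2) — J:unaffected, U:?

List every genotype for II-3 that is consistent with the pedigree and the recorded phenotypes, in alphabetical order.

II-3 ∈ {JJ Uu, Jj Uu, jj Uu}

J/I-1 aff ·: Jj|JJ
J/I-2 aff ·: Jj|JJ
J/II-1 ? I-1×I-2: jj|Jj
J/II-2 ? ·: jj|Jj
J/II-3 ? I-1×I-2: jj|Jj|JJ
J/III-1 un II-1×II-2: jj
⇒ J over [I-1,I-2,II-1,II-2,II-3,III-1]: 20 consistent
U/I-1 aff ·: Uu|UU
U/I-2 un ·: uu
U/II-1 ? I-1×I-2: uu|Uu
U/II-2 aff ·: Uu|UU
U/II-3 aff I-1×I-2: Uu
U/III-1 ? II-1×II-2: uu|Uu|UU
⇒ U over [I-1,I-2,II-1,II-2,II-3,III-1]: 13 consistent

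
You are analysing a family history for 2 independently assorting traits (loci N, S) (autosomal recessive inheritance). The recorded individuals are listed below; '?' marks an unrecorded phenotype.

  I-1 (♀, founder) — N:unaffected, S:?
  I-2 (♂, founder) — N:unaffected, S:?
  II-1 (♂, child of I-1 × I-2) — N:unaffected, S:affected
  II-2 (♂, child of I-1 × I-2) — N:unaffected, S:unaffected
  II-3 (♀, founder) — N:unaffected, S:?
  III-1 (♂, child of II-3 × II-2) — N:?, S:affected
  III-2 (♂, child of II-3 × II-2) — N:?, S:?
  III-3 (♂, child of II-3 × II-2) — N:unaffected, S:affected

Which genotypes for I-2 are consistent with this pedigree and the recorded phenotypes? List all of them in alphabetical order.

N/I-1 un ·: NN|Nn
N/I-2 un ·: NN|Nn
N/II-1 un I-1×I-2: NN|Nn
N/II-2 un I-1×I-2: NN|Nn
N/II-3 un ·: NN|Nn
N/III-1 ? II-3×II-2: NN|Nn|nn
N/III-2 ? II-3×II-2: NN|Nn|nn
N/III-3 un II-3×II-2: NN|Nn
⇒ N over [I-1,I-2,II-1,II-2,II-3,III-1,III-2,III-3]: 219 consistent
S/I-1 ? ·: Ss|ss
S/I-2 ? ·: Ss|ss
S/II-1 aff I-1×I-2: ss
S/II-2 un I-1×I-2: Ss
S/II-3 ? ·: Ss|ss
S/III-1 aff II-3×II-2: ss
S/III-2 ? II-3×II-2: SS|Ss|ss
S/III-3 aff II-3×II-2: ss
⇒ S over [I-1,I-2,II-1,II-2,II-3,III-1,III-2,III-3]: 15 consistent

I-2 ∈ {NN Ss, NN ss, Nn Ss, Nn ss}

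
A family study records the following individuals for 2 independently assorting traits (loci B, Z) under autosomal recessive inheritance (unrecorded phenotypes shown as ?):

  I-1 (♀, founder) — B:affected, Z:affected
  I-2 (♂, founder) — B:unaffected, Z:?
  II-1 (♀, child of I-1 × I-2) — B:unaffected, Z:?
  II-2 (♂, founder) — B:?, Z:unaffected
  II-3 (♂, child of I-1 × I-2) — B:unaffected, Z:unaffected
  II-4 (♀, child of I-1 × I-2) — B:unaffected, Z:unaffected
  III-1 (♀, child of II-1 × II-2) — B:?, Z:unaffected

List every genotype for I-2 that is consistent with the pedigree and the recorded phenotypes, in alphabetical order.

B/I-1 aff ·: bb
B/I-2 un ·: BB|Bb
B/II-1 un I-1×I-2: Bb
B/II-2 ? ·: BB|Bb|bb
B/II-3 un I-1×I-2: Bb
B/II-4 un I-1×I-2: Bb
B/III-1 ? II-1×II-2: BB|Bb|bb
⇒ B over [I-1,I-2,II-1,II-2,II-3,II-4,III-1]: 14 consistent
Z/I-1 aff ·: zz
Z/I-2 ? ·: ZZ|Zz
Z/II-1 ? I-1×I-2: Zz|zz
Z/II-2 un ·: ZZ|Zz
Z/II-3 un I-1×I-2: Zz
Z/II-4 un I-1×I-2: Zz
Z/III-1 un II-1×II-2: ZZ|Zz
⇒ Z over [I-1,I-2,II-1,II-2,II-3,II-4,III-1]: 10 consistent

I-2 ∈ {BB ZZ, BB Zz, Bb ZZ, Bb Zz}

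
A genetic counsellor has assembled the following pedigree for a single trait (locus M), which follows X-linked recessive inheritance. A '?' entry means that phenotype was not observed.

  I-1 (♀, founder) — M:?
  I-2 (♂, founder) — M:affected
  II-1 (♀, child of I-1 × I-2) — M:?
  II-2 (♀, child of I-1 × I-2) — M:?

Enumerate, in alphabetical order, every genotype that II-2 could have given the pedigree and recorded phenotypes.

M/I-1 ? ·: X^MX^M|X^MX^m|X^mX^m
M/I-2 aff ·: X^mY
M/II-1 ? I-1×I-2: X^MX^m|X^mX^m
M/II-2 ? I-1×I-2: X^MX^m|X^mX^m
⇒ M over [I-1,I-2,II-1,II-2]: 6 consistent

II-2 ∈ {X^MX^m, X^mX^m}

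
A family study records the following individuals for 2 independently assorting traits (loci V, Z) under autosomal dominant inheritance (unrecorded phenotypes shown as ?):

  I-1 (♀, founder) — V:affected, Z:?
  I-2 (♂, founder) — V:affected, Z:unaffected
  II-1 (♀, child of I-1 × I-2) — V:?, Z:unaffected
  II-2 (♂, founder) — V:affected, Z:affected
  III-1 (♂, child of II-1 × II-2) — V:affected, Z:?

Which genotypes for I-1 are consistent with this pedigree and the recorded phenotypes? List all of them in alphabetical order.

I-1 ∈ {VV Zz, VV zz, Vv Zz, Vv zz}

V/I-1 aff ·: Vv|VV
V/I-2 aff ·: Vv|VV
V/II-1 ? I-1×I-2: vv|Vv|VV
V/II-2 aff ·: Vv|VV
V/III-1 aff II-1×II-2: Vv|VV
⇒ V over [I-1,I-2,II-1,II-2,III-1]: 26 consistent
Z/I-1 ? ·: zz|Zz
Z/I-2 un ·: zz
Z/II-1 un I-1×I-2: zz
Z/II-2 aff ·: Zz|ZZ
Z/III-1 ? II-1×II-2: zz|Zz
⇒ Z over [I-1,I-2,II-1,II-2,III-1]: 6 consistent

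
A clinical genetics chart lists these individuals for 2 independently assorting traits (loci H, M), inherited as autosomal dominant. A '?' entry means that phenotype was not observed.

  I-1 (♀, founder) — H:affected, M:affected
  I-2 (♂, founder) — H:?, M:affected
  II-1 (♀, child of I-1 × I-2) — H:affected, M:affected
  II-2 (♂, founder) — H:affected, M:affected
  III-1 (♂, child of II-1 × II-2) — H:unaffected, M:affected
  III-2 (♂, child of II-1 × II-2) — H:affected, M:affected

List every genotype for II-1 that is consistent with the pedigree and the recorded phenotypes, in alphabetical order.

H/I-1 aff ·: Hh|HH
H/I-2 ? ·: hh|Hh|HH
H/II-1 aff I-1×I-2: Hh
H/II-2 aff ·: Hh
H/III-1 un II-1×II-2: hh
H/III-2 aff II-1×II-2: Hh|HH
⇒ H over [I-1,I-2,II-1,II-2,III-1,III-2]: 10 consistent
M/I-1 aff ·: Mm|MM
M/I-2 aff ·: Mm|MM
M/II-1 aff I-1×I-2: Mm|MM
M/II-2 aff ·: Mm|MM
M/III-1 aff II-1×II-2: Mm|MM
M/III-2 aff II-1×II-2: Mm|MM
⇒ M over [I-1,I-2,II-1,II-2,III-1,III-2]: 44 consistent

II-1 ∈ {Hh MM, Hh Mm}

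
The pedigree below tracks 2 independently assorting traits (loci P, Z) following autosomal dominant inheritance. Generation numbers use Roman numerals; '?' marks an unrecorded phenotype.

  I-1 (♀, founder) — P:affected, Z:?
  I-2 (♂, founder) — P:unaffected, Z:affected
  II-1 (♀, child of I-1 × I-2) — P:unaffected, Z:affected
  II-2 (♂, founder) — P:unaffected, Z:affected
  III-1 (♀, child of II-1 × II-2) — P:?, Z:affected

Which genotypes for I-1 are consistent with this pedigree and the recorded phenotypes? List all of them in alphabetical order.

I-1 ∈ {Pp ZZ, Pp Zz, Pp zz}

P/I-1 aff ·: Pp
P/I-2 un ·: pp
P/II-1 un I-1×I-2: pp
P/II-2 un ·: pp
P/III-1 ? II-1×II-2: pp
⇒ P over [I-1,I-2,II-1,II-2,III-1]: 1 consistent
Z/I-1 ? ·: zz|Zz|ZZ
Z/I-2 aff ·: Zz|ZZ
Z/II-1 aff I-1×I-2: Zz|ZZ
Z/II-2 aff ·: Zz|ZZ
Z/III-1 aff II-1×II-2: Zz|ZZ
⇒ Z over [I-1,I-2,II-1,II-2,III-1]: 32 consistent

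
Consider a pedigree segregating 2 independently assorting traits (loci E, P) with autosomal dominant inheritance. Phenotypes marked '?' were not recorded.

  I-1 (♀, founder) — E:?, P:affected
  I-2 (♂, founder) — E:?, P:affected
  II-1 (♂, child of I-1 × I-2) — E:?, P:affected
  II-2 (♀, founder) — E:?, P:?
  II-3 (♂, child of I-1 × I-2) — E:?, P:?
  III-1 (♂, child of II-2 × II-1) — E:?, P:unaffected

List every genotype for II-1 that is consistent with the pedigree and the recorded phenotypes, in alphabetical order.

E/I-1 ? ·: ee|Ee|EE
E/I-2 ? ·: ee|Ee|EE
E/II-1 ? I-1×I-2: ee|Ee|EE
E/II-2 ? ·: ee|Ee|EE
E/II-3 ? I-1×I-2: ee|Ee|EE
E/III-1 ? II-2×II-1: ee|Ee|EE
⇒ E over [I-1,I-2,II-1,II-2,II-3,III-1]: 155 consistent
P/I-1 aff ·: Pp|PP
P/I-2 aff ·: Pp|PP
P/II-1 aff I-1×I-2: Pp
P/II-2 ? ·: pp|Pp
P/II-3 ? I-1×I-2: pp|Pp|PP
P/III-1 un II-2×II-1: pp
⇒ P over [I-1,I-2,II-1,II-2,II-3,III-1]: 14 consistent

II-1 ∈ {EE Pp, Ee Pp, ee Pp}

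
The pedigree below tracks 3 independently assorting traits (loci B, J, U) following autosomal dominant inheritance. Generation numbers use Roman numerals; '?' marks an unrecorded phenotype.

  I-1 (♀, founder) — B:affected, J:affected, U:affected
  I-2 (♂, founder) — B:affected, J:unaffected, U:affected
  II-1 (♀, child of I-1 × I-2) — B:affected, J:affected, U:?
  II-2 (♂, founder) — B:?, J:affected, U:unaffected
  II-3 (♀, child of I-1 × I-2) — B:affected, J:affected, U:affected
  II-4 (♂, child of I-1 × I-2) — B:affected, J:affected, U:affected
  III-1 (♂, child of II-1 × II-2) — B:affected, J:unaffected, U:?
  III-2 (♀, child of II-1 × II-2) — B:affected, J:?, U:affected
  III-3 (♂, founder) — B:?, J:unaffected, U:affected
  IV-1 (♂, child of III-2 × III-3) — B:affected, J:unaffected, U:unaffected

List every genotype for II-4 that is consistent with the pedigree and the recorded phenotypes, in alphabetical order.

B/I-1 aff ·: Bb|BB
B/I-2 aff ·: Bb|BB
B/II-1 aff I-1×I-2: Bb|BB
B/II-2 ? ·: bb|Bb|BB
B/II-3 aff I-1×I-2: Bb|BB
B/II-4 aff I-1×I-2: Bb|BB
B/III-1 aff II-1×II-2: Bb|BB
B/III-2 aff II-1×II-2: Bb|BB
B/III-3 ? ·: bb|Bb|BB
B/IV-1 aff III-2×III-3: Bb|BB
⇒ B over [I-1,I-2,II-1,II-2,II-3,II-4,III-1,III-2,III-3,IV-1]: 843 consistent
J/I-1 aff ·: Jj|JJ
J/I-2 un ·: jj
J/II-1 aff I-1×I-2: Jj
J/II-2 aff ·: Jj
J/II-3 aff I-1×I-2: Jj
J/II-4 aff I-1×I-2: Jj
J/III-1 un II-1×II-2: jj
J/III-2 ? II-1×II-2: jj|Jj
J/III-3 un ·: jj
J/IV-1 un III-2×III-3: jj
⇒ J over [I-1,I-2,II-1,II-2,II-3,II-4,III-1,III-2,III-3,IV-1]: 4 consistent
U/I-1 aff ·: Uu|UU
U/I-2 aff ·: Uu|UU
U/II-1 ? I-1×I-2: Uu|UU
U/II-2 un ·: uu
U/II-3 aff I-1×I-2: Uu|UU
U/II-4 aff I-1×I-2: Uu|UU
U/III-1 ? II-1×II-2: uu|Uu
U/III-2 aff II-1×II-2: Uu
U/III-3 aff ·: Uu
U/IV-1 un III-2×III-3: uu
⇒ U over [I-1,I-2,II-1,II-2,II-3,II-4,III-1,III-2,III-3,IV-1]: 37 consistent

II-4 ∈ {BB Jj UU, BB Jj Uu, Bb Jj UU, Bb Jj Uu}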